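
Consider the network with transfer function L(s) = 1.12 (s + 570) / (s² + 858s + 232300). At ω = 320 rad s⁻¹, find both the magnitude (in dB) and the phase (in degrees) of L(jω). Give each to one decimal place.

|L| = -52.4 dB, ∠L = -35.4°

|j320 + 570| = √(320² + 570²) = 653.7
|(j320)² + 858(j320) + 232300| = |1.299e+05 + j2.7456e+05| = 3.037e+05
|L(j320)| = 1.12 × 653.7 / 3.037e+05 = 0.0024104
20 log₁₀(0.0024104) = -52.36 dB
∠(j320 + 570) = arctan(320/570) = 29.31°
∠[(j320)² + 858(j320) + 232300] = ∠[1.299e+05 + j2.7456e+05] = 64.68°
∠L(j320) = 29.31° − 64.68° = -35.37°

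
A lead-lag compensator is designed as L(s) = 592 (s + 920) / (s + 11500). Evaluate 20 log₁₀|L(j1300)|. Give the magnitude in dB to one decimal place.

38.2 dB

|j1300 + 920| = √(1300² + 920²) = 1593
|j1300 + 11500| = √(1300² + 11500²) = 1.157e+04
|L(j1300)| = 592 × 1593 / 1.157e+04 = 81.466
20 log₁₀(81.466) = 38.22 dB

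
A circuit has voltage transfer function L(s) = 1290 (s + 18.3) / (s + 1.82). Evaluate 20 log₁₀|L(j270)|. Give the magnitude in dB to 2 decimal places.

|j270 + 18.3| = √(270² + 18.3²) = 270.6
|j270 + 1.82| = √(270² + 1.82²) = 270
|L(j270)| = 1290 × 270.6 / 270 = 1292.9
20 log₁₀(1292.9) = 62.232 dB

62.23 dB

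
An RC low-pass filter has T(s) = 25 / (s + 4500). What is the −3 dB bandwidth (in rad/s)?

4500 rad/s

For a single-pole low-pass, the −3 dB point is at the pole: ω = 4500 rad/s.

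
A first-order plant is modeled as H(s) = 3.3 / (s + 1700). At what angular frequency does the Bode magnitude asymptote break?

The single real pole at s = −1700 gives a corner at ω = 1700 rad/s.

1700 rad/s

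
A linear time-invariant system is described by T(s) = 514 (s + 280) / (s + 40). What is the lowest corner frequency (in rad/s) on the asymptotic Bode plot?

Break frequencies occur at each pole and zero magnitude: 40 rad/s, 280 rad/s.
The lowest is 40 rad/s.

40 rad/s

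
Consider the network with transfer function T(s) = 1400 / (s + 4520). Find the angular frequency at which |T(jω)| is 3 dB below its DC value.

4520 rad/sec

For a single-pole low-pass, the −3 dB point is at the pole: ω = 4520 rad/sec.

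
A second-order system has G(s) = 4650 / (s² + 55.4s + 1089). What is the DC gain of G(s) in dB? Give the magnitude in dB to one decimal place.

12.6 dB

G(0) = 4650 / 1089 = 4.27
20 log₁₀(4.27) = 12.61 dB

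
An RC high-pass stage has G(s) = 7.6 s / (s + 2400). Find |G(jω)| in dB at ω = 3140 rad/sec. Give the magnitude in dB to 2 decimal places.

|j3140| = 3140
|j3140 + 2400| = √(3140² + 2400²) = 3952
|G(j3140)| = 7.6 × 3140 / 3952 = 6.0382
20 log₁₀(6.0382) = 15.618 dB

15.62 dB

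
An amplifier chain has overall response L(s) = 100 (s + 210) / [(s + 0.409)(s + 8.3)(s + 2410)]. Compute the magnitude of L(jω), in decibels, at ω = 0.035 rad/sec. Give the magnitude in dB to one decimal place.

|j0.035 + 210| = √(0.035² + 210²) = 210
|j0.035 + 0.409| = √(0.035² + 0.409²) = 0.4105
|j0.035 + 8.3| = √(0.035² + 8.3²) = 8.3
|j0.035 + 2410| = √(0.035² + 2410²) = 2410
|L(j0.035)| = 100 × 210 / (0.4105 × 8.3 × 2410) = 2.5575
20 log₁₀(2.5575) = 8.16 dB

8.2 dB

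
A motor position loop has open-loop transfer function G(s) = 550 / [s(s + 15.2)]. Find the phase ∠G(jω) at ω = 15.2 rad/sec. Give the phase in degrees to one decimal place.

-135.0°

∠(j15.2 + 15.2) = arctan(15.2/15.2) = 45.00°
∠(j15.2) = 90.00°
∠G(j15.2) = − (45.00° + 90.00°) = -135.00°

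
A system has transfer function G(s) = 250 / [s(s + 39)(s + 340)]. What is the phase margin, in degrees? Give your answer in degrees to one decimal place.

Gain crossover: |G(jω)| = 1 at ω ≈ 0.0189 rad/s.
∠G(j0.0189) = −90° − arctan(0.0189/39) − arctan(0.0189/340) ≈ -90.03°
PM = 180° + (-90.03°) = 89.97°

90.0 deg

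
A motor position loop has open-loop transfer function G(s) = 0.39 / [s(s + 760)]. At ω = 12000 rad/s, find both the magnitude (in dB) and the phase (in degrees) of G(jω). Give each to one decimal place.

|G| = -171.4 dB, ∠G = -176.4°

|j12000 + 760| = √(12000² + 760²) = 1.202e+04
|j12000| = 1.2e+04
|G(j12000)| = 0.39 / (1.202e+04 × 1.2e+04) = 2.7029e-09
20 log₁₀(2.7029e-09) = -171.36 dB
∠(j12000 + 760) = arctan(12000/760) = 86.38°
∠(j12000) = 90.00°
∠G(j12000) = − (86.38° + 90.00°) = -176.38°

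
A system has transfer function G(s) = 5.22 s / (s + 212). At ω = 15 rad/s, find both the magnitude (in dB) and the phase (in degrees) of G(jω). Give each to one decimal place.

|G| = -8.7 dB, ∠G = 86.0°

|j15| = 15
|j15 + 212| = √(15² + 212²) = 212.5
|G(j15)| = 5.22 × 15 / 212.5 = 0.36842
20 log₁₀(0.36842) = -8.67 dB
∠(j15) = 90.00°
∠(j15 + 212) = arctan(15/212) = 4.05°
∠G(j15) = 90.00° − 4.05° = 85.95°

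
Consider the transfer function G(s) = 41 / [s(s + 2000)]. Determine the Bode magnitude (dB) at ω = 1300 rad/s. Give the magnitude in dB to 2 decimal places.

-97.57 dB

|j1300 + 2000| = √(1300² + 2000²) = 2385
|j1300| = 1300
|G(j1300)| = 41 / (2385 × 1300) = 1.3222e-05
20 log₁₀(1.3222e-05) = -97.574 dB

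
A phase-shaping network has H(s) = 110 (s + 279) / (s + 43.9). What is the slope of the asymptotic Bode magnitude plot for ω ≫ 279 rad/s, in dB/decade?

0 dB/decade

With 1 zero and 1 pole, the high-frequency asymptotic slope is 20 × (1 − 1) = 0 dB/decade.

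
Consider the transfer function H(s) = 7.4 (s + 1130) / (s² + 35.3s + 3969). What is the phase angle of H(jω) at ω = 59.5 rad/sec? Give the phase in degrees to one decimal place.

-75.4 deg

∠(j59.5 + 1130) = arctan(59.5/1130) = 3.01°
∠[(j59.5)² + 35.3(j59.5) + 3969] = ∠[428.75 + j2100.3] = 78.46°
∠H(j59.5) = 3.01° − 78.46° = -75.45°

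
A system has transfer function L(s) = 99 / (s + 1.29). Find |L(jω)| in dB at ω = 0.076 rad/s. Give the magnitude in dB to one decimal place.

37.7 dB

|j0.076 + 1.29| = √(0.076² + 1.29²) = 1.292
|L(j0.076)| = 99 / 1.292 = 76.611
20 log₁₀(76.611) = 37.69 dB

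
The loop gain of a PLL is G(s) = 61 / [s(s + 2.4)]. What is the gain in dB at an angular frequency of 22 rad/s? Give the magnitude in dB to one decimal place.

|j22 + 2.4| = √(22² + 2.4²) = 22.13
|j22| = 22
|G(j22)| = 61 / (22.13 × 22) = 0.12529
20 log₁₀(0.12529) = -18.04 dB

-18.0 dB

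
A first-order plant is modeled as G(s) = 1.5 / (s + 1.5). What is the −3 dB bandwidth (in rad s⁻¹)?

For a single-pole low-pass, the −3 dB point is at the pole: ω = 1.5 rad s⁻¹.

1.5 rad s⁻¹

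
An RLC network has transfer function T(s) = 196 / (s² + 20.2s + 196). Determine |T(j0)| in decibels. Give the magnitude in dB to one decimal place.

0.0 dB

T(0) = 196 / 196 = 1
20 log₁₀(1) = 0.00 dB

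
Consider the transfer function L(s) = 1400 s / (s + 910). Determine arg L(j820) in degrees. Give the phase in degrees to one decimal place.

48.0°

∠(j820) = 90.00°
∠(j820 + 910) = arctan(820/910) = 42.02°
∠L(j820) = 90.00° − 42.02° = 47.98°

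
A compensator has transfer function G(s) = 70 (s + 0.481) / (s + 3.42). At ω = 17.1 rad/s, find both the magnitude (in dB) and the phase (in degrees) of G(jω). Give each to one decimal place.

|G| = 36.7 dB, ∠G = 9.7°

|j17.1 + 0.481| = √(17.1² + 0.481²) = 17.11
|j17.1 + 3.42| = √(17.1² + 3.42²) = 17.44
|G(j17.1)| = 70 × 17.11 / 17.44 = 68.668
20 log₁₀(68.668) = 36.74 dB
∠(j17.1 + 0.481) = arctan(17.1/0.481) = 88.39°
∠(j17.1 + 3.42) = arctan(17.1/3.42) = 78.69°
∠G(j17.1) = 88.39° − 78.69° = 9.70°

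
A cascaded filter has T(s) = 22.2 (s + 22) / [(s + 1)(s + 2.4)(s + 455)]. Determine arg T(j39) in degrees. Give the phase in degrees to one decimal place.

-119.3°

∠(j39 + 22) = arctan(39/22) = 60.57°
∠(j39 + 1) = arctan(39/1) = 88.53°
∠(j39 + 2.4) = arctan(39/2.4) = 86.48°
∠(j39 + 455) = arctan(39/455) = 4.90°
∠T(j39) = 60.57° − (88.53° + 86.48° + 4.90°) = -119.34°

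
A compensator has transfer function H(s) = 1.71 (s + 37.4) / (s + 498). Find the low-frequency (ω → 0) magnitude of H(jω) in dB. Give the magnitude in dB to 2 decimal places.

H(0) = 1.71 × 37.4 / 498 = 0.12842
20 log₁₀(0.12842) = -17.827 dB

-17.83 dB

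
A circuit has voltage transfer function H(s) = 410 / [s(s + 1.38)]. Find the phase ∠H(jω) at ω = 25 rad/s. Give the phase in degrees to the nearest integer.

∠(j25 + 1.38) = arctan(25/1.38) = 86.84°
∠(j25) = 90.00°
∠H(j25) = − (86.84° + 90.00°) = -176.84°

-177°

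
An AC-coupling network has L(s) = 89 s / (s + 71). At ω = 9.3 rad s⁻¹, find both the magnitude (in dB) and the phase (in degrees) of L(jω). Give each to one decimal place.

|L| = 21.3 dB, ∠L = 82.5°

|j9.3| = 9.3
|j9.3 + 71| = √(9.3² + 71²) = 71.61
|L(j9.3)| = 89 × 9.3 / 71.61 = 11.559
20 log₁₀(11.559) = 21.26 dB
∠(j9.3) = 90.00°
∠(j9.3 + 71) = arctan(9.3/71) = 7.46°
∠L(j9.3) = 90.00° − 7.46° = 82.54°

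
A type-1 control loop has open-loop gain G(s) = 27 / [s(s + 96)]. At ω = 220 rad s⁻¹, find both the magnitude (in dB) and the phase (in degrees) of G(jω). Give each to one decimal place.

|j220 + 96| = √(220² + 96²) = 240
|j220| = 220
|G(j220)| = 27 / (240 × 220) = 0.00051129
20 log₁₀(0.00051129) = -65.83 dB
∠(j220 + 96) = arctan(220/96) = 66.43°
∠(j220) = 90.00°
∠G(j220) = − (66.43° + 90.00°) = -156.43°

|G| = -65.8 dB, ∠G = -156.4°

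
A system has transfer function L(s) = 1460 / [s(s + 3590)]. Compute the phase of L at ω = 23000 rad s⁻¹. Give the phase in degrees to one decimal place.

∠(j23000 + 3590) = arctan(23000/3590) = 81.13°
∠(j23000) = 90.00°
∠L(j23000) = − (81.13° + 90.00°) = -171.13°

-171.1°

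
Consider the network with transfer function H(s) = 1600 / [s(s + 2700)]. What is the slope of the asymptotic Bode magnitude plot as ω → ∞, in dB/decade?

With 0 zeros and 2 poles, the high-frequency asymptotic slope is 20 × (0 − 2) = -40 dB/decade.

-40 dB/decade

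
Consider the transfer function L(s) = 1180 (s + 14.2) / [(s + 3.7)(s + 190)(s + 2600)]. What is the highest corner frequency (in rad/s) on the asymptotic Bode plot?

Break frequencies occur at each pole and zero magnitude: 3.7 rad/s, 14.2 rad/s, 190 rad/s, 2600 rad/s.
The highest is 2600 rad/s.

2600 rad/s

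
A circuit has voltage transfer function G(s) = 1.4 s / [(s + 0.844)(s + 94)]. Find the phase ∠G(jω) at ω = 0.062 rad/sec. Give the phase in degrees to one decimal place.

∠(j0.062) = 90.00°
∠(j0.062 + 0.844) = arctan(0.062/0.844) = 4.20°
∠(j0.062 + 94) = arctan(0.062/94) = 0.04°
∠G(j0.062) = 90.00° − (4.20° + 0.04°) = 85.76°

85.8 deg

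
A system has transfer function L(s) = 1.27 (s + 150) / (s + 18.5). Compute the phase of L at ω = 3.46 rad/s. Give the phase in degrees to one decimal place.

∠(j3.46 + 150) = arctan(3.46/150) = 1.32°
∠(j3.46 + 18.5) = arctan(3.46/18.5) = 10.59°
∠L(j3.46) = 1.32° − 10.59° = -9.27°

-9.3°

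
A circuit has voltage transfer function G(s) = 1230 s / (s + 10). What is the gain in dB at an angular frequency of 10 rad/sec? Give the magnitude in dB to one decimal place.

|j10| = 10
|j10 + 10| = √(10² + 10²) = 14.14
|G(j10)| = 1230 × 10 / 14.14 = 869.74
20 log₁₀(869.74) = 58.79 dB

58.8 dB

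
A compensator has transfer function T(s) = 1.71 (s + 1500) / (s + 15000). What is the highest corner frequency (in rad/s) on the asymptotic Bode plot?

15000 rad/s

Break frequencies occur at each pole and zero magnitude: 1500 rad/s, 15000 rad/s.
The highest is 15000 rad/s.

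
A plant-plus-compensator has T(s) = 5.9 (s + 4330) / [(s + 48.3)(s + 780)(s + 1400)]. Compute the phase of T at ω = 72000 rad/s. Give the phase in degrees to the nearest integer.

-182°

∠(j72000 + 4330) = arctan(72000/4330) = 86.56°
∠(j72000 + 48.3) = arctan(72000/48.3) = 89.96°
∠(j72000 + 780) = arctan(72000/780) = 89.38°
∠(j72000 + 1400) = arctan(72000/1400) = 88.89°
∠T(j72000) = 86.56° − (89.96° + 89.38° + 88.89°) = -181.67°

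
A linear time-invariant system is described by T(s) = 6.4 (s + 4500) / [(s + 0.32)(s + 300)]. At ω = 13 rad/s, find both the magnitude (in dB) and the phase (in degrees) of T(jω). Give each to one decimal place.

|j13 + 4500| = √(13² + 4500²) = 4500
|j13 + 0.32| = √(13² + 0.32²) = 13
|j13 + 300| = √(13² + 300²) = 300.3
|T(j13)| = 6.4 × 4500 / (13 × 300.3) = 7.3755
20 log₁₀(7.3755) = 17.36 dB
∠(j13 + 4500) = arctan(13/4500) = 0.17°
∠(j13 + 0.32) = arctan(13/0.32) = 88.59°
∠(j13 + 300) = arctan(13/300) = 2.48°
∠T(j13) = 0.17° − (88.59° + 2.48°) = -90.91°

|T| = 17.4 dB, ∠T = -90.9°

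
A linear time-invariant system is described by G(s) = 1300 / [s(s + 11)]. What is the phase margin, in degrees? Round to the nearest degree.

Gain crossover: |G(jω)| = 1 at ω ≈ 35.2 rad/s.
∠G(j35.2) = −90° − arctan(35.2/11) ≈ -162.66°
PM = 180° + (-162.66°) = 17.34°

17°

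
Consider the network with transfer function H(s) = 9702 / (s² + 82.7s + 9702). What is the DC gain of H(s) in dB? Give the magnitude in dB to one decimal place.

0.0 dB

H(0) = 9702 / 9702 = 1
20 log₁₀(1) = 0.00 dB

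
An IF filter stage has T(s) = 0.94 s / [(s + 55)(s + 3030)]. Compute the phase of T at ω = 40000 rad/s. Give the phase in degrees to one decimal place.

-85.6°

∠(j40000) = 90.00°
∠(j40000 + 55) = arctan(40000/55) = 89.92°
∠(j40000 + 3030) = arctan(40000/3030) = 85.67°
∠T(j40000) = 90.00° − (89.92° + 85.67°) = -85.59°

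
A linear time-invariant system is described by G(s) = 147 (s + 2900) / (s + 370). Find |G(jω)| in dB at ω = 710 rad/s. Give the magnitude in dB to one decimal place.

54.8 dB

|j710 + 2900| = √(710² + 2900²) = 2986
|j710 + 370| = √(710² + 370²) = 800.6
|G(j710)| = 147 × 2986 / 800.6 = 548.18
20 log₁₀(548.18) = 54.78 dB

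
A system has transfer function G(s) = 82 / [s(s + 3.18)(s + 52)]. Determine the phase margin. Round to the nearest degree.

Gain crossover: |G(jω)| = 1 at ω ≈ 0.49 rad/s.
∠G(j0.49) = −90° − arctan(0.49/3.18) − arctan(0.49/52) ≈ -99.30°
PM = 180° + (-99.30°) = 80.70°

81°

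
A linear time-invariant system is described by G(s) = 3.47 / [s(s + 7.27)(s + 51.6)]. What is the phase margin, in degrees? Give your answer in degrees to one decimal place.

Gain crossover: |G(jω)| = 1 at ω ≈ 0.00925 rad s⁻¹.
∠G(j0.00925) = −90° − arctan(0.00925/7.27) − arctan(0.00925/51.6) ≈ -90.08°
PM = 180° + (-90.08°) = 89.92°

89.9°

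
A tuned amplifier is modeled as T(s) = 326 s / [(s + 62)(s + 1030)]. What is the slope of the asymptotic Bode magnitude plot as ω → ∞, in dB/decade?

With 1 zero and 2 poles, the high-frequency asymptotic slope is 20 × (1 − 2) = -20 dB/decade.

-20 dB/decade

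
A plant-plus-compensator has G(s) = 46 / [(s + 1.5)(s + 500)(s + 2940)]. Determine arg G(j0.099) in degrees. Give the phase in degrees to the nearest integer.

∠(j0.099 + 1.5) = arctan(0.099/1.5) = 3.78°
∠(j0.099 + 500) = arctan(0.099/500) = 0.01°
∠(j0.099 + 2940) = arctan(0.099/2940) = 0.00°
∠G(j0.099) = − (3.78° + 0.01° + 0.00°) = -3.79°

-4 deg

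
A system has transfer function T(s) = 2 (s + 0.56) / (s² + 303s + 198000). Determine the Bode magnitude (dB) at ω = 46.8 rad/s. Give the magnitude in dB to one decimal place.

-66.4 dB

|j46.8 + 0.56| = √(46.8² + 0.56²) = 46.8
|(j46.8)² + 303(j46.8) + 198000| = |1.9581e+05 + j14180| = 1.963e+05
|T(j46.8)| = 2 × 46.8 / 1.963e+05 = 0.0004768
20 log₁₀(0.0004768) = -66.43 dB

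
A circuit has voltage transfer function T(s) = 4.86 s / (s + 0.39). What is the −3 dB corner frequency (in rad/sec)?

For a single-pole high-pass, the −3 dB point is at the pole: ω = 0.39 rad/sec.

0.39 rad/sec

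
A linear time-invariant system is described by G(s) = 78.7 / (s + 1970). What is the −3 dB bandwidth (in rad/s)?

1970 rad/s

For a single-pole low-pass, the −3 dB point is at the pole: ω = 1970 rad/s.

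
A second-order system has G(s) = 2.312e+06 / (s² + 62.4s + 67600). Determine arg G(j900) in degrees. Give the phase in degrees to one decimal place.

-175.7°

∠[(j900)² + 62.4(j900) + 67600] = ∠[-7.424e+05 + j56160] = 175.67°
∠G(j900) = −175.67° = -175.67°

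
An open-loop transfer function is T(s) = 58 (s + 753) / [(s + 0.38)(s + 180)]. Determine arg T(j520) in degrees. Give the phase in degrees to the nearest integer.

∠(j520 + 753) = arctan(520/753) = 34.63°
∠(j520 + 0.38) = arctan(520/0.38) = 89.96°
∠(j520 + 180) = arctan(520/180) = 70.91°
∠T(j520) = 34.63° − (89.96° + 70.91°) = -126.24°

-126°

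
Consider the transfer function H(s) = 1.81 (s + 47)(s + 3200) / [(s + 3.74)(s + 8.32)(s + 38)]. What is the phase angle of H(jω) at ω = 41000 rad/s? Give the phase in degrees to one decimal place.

-94.5°

∠(j41000 + 47) = arctan(41000/47) = 89.93°
∠(j41000 + 3200) = arctan(41000/3200) = 85.54°
∠(j41000 + 3.74) = arctan(41000/3.74) = 89.99°
∠(j41000 + 8.32) = arctan(41000/8.32) = 89.99°
∠(j41000 + 38) = arctan(41000/38) = 89.95°
∠H(j41000) = 89.93° + 85.54° − (89.99° + 89.99° + 89.95°) = -94.46°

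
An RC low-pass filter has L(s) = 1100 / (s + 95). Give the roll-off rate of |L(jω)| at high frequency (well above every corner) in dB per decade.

With 0 zeros and 1 pole, the high-frequency asymptotic slope is 20 × (0 − 1) = -20 dB/decade.

-20 dB/decade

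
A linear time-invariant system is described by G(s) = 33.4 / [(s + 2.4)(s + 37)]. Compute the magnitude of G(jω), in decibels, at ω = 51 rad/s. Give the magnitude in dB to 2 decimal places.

-39.67 dB

|j51 + 2.4| = √(51² + 2.4²) = 51.06
|j51 + 37| = √(51² + 37²) = 63.01
|G(j51)| = 33.4 / (51.06 × 63.01) = 0.010382
20 log₁₀(0.010382) = -39.674 dB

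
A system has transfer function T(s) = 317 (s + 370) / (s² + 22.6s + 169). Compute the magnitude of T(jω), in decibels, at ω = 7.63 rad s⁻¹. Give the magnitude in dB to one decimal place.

55.2 dB

|j7.63 + 370| = √(7.63² + 370²) = 370.1
|(j7.63)² + 22.6(j7.63) + 169| = |110.78 + j172.44| = 205
|T(j7.63)| = 317 × 370.1 / 205 = 572.39
20 log₁₀(572.39) = 55.15 dB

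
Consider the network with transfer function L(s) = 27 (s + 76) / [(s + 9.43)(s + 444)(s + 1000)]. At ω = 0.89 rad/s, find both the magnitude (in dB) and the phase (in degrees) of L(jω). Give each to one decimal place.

|j0.89 + 76| = √(0.89² + 76²) = 76.01
|j0.89 + 9.43| = √(0.89² + 9.43²) = 9.472
|j0.89 + 444| = √(0.89² + 444²) = 444
|j0.89 + 1000| = √(0.89² + 1000²) = 1000
|L(j0.89)| = 27 × 76.01 / (9.472 × 444 × 1000) = 0.00048796
20 log₁₀(0.00048796) = -66.23 dB
∠(j0.89 + 76) = arctan(0.89/76) = 0.67°
∠(j0.89 + 9.43) = arctan(0.89/9.43) = 5.39°
∠(j0.89 + 444) = arctan(0.89/444) = 0.11°
∠(j0.89 + 1000) = arctan(0.89/1000) = 0.05°
∠L(j0.89) = 0.67° − (5.39° + 0.11° + 0.05°) = -4.89°

|L| = -66.2 dB, ∠L = -4.9 deg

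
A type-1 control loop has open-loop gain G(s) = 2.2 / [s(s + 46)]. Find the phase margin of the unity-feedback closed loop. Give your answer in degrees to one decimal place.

Gain crossover: |G(jω)| = 1 at ω ≈ 0.0478 rad/s.
∠G(j0.0478) = −90° − arctan(0.0478/46) ≈ -90.06°
PM = 180° + (-90.06°) = 89.94°

89.9°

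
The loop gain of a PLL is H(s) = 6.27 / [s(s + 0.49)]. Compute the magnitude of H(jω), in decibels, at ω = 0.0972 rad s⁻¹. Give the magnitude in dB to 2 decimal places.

42.22 dB

|j0.0972 + 0.49| = √(0.0972² + 0.49²) = 0.4995
|j0.0972| = 0.0972
|H(j0.0972)| = 6.27 / (0.4995 × 0.0972) = 129.13
20 log₁₀(129.13) = 42.220 dB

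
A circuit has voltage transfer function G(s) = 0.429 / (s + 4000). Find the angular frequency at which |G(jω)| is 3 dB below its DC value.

4000 rad s⁻¹

For a single-pole low-pass, the −3 dB point is at the pole: ω = 4000 rad s⁻¹.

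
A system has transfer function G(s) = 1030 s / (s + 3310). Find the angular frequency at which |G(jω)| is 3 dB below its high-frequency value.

3310 rad/s

For a single-pole high-pass, the −3 dB point is at the pole: ω = 3310 rad/s.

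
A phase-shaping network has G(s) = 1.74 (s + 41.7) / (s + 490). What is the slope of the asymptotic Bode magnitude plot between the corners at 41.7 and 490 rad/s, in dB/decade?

In this band the factors already past their corner are: zero at 41.7; net slope = 20 dB/decade.

20 dB/decade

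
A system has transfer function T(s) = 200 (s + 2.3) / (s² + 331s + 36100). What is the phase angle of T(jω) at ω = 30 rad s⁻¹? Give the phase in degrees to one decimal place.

∠(j30 + 2.3) = arctan(30/2.3) = 85.62°
∠[(j30)² + 331(j30) + 36100] = ∠[35200 + j9930] = 15.75°
∠T(j30) = 85.62° − 15.75° = 69.86°

69.9°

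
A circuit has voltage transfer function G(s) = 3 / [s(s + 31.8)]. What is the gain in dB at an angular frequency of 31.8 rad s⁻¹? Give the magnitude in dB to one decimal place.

-53.6 dB

|j31.8 + 31.8| = √(31.8² + 31.8²) = 44.97
|j31.8| = 31.8
|G(j31.8)| = 3 / (44.97 × 31.8) = 0.0020977
20 log₁₀(0.0020977) = -53.56 dB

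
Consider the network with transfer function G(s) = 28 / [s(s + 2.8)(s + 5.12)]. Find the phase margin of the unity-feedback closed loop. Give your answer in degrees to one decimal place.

42.5 deg

Gain crossover: |G(jω)| = 1 at ω ≈ 1.61 rad/s.
∠G(j1.61) = −90° − arctan(1.61/2.8) − arctan(1.61/5.12) ≈ -137.45°
PM = 180° + (-137.45°) = 42.55°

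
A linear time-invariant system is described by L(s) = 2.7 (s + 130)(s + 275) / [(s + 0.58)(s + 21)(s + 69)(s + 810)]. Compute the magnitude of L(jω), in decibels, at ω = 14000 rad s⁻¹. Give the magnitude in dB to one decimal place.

-157.2 dB

|j14000 + 130| = √(14000² + 130²) = 1.4e+04
|j14000 + 275| = √(14000² + 275²) = 1.4e+04
|j14000 + 0.58| = √(14000² + 0.58²) = 1.4e+04
|j14000 + 21| = √(14000² + 21²) = 1.4e+04
|j14000 + 69| = √(14000² + 69²) = 1.4e+04
|j14000 + 810| = √(14000² + 810²) = 1.402e+04
|L(j14000)| = 2.7 × 1.4e+04 × 1.4e+04 / (1.4e+04 × 1.4e+04 × 1.4e+04 × 1.402e+04) = 1.3756e-08
20 log₁₀(1.3756e-08) = -157.23 dB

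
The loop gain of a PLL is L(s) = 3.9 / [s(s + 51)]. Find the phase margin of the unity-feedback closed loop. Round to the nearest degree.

90°

Gain crossover: |L(jω)| = 1 at ω ≈ 0.0765 rad/s.
∠L(j0.0765) = −90° − arctan(0.0765/51) ≈ -90.09°
PM = 180° + (-90.09°) = 89.91°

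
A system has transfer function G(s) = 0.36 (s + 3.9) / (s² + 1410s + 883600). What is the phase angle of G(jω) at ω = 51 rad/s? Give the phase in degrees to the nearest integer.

81°

∠(j51 + 3.9) = arctan(51/3.9) = 85.63°
∠[(j51)² + 1410(j51) + 883600] = ∠[8.81e+05 + j71910] = 4.67°
∠G(j51) = 85.63° − 4.67° = 80.96°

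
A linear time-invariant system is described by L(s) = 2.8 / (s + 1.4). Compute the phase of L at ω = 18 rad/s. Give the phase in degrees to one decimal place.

∠(j18 + 1.4) = arctan(18/1.4) = 85.55°
∠L(j18) = −85.55° = -85.55°

-85.6°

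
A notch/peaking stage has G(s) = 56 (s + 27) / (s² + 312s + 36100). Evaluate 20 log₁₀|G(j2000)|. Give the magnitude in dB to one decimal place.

|j2000 + 27| = √(2000² + 27²) = 2000
|(j2000)² + 312(j2000) + 36100| = |-3.9639e+06 + j6.24e+05| = 4.013e+06
|G(j2000)| = 56 × 2000 / 4.013e+06 = 0.027914
20 log₁₀(0.027914) = -31.08 dB

-31.1 dB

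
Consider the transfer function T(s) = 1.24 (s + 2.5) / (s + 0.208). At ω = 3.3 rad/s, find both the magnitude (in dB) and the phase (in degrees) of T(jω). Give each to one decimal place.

|T| = 3.8 dB, ∠T = -33.5°

|j3.3 + 2.5| = √(3.3² + 2.5²) = 4.14
|j3.3 + 0.208| = √(3.3² + 0.208²) = 3.307
|T(j3.3)| = 1.24 × 4.14 / 3.307 = 1.5526
20 log₁₀(1.5526) = 3.82 dB
∠(j3.3 + 2.5) = arctan(3.3/2.5) = 52.85°
∠(j3.3 + 0.208) = arctan(3.3/0.208) = 86.39°
∠T(j3.3) = 52.85° − 86.39° = -33.54°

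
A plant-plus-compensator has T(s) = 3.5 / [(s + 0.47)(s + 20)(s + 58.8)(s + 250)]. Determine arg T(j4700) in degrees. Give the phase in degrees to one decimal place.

-356.0°

∠(j4700 + 0.47) = arctan(4700/0.47) = 89.99°
∠(j4700 + 20) = arctan(4700/20) = 89.76°
∠(j4700 + 58.8) = arctan(4700/58.8) = 89.28°
∠(j4700 + 250) = arctan(4700/250) = 86.96°
∠T(j4700) = − (89.99° + 89.76° + 89.28° + 86.96°) = -355.99°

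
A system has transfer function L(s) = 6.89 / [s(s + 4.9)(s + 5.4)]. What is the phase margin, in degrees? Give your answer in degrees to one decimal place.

Gain crossover: |L(jω)| = 1 at ω ≈ 0.26 rad/s.
∠L(j0.26) = −90° − arctan(0.26/4.9) − arctan(0.26/5.4) ≈ -95.79°
PM = 180° + (-95.79°) = 84.21°

84.2 deg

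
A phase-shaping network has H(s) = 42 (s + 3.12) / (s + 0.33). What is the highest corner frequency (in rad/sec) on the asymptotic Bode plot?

3.12 rad/sec

Break frequencies occur at each pole and zero magnitude: 0.33 rad/sec, 3.12 rad/sec.
The highest is 3.12 rad/sec.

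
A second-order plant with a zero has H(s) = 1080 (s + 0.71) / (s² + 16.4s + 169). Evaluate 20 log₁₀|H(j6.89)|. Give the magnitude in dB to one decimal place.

|j6.89 + 0.71| = √(6.89² + 0.71²) = 6.926
|(j6.89)² + 16.4(j6.89) + 169| = |121.53 + j113| = 165.9
|H(j6.89)| = 1080 × 6.926 / 165.9 = 45.079
20 log₁₀(45.079) = 33.08 dB

33.1 dB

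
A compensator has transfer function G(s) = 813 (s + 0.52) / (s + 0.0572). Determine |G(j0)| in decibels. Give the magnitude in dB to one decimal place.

G(0) = 813 × 0.52 / 0.0572 = 7390.9
20 log₁₀(7390.9) = 77.37 dB

77.4 dB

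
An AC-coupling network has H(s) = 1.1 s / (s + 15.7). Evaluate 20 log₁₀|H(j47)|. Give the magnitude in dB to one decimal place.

|j47| = 47
|j47 + 15.7| = √(47² + 15.7²) = 49.55
|H(j47)| = 1.1 × 47 / 49.55 = 1.0433
20 log₁₀(1.0433) = 0.37 dB

0.4 dB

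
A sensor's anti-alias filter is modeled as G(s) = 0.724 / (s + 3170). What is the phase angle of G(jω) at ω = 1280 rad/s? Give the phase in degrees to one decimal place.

-22.0°

∠(j1280 + 3170) = arctan(1280/3170) = 21.99°
∠G(j1280) = −21.99° = -21.99°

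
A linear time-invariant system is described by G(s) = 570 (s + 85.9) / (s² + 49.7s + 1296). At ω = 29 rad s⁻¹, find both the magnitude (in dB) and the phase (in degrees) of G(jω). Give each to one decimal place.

|G| = 30.7 dB, ∠G = -53.8 deg

|j29 + 85.9| = √(29² + 85.9²) = 90.66
|(j29)² + 49.7(j29) + 1296| = |455 + j1441.3| = 1511
|G(j29)| = 570 × 90.66 / 1511 = 34.192
20 log₁₀(34.192) = 30.68 dB
∠(j29 + 85.9) = arctan(29/85.9) = 18.65°
∠[(j29)² + 49.7(j29) + 1296] = ∠[455 + j1441.3] = 72.48°
∠G(j29) = 18.65° − 72.48° = -53.82°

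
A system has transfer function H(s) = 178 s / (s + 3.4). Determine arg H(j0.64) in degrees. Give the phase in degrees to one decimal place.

∠(j0.64) = 90.00°
∠(j0.64 + 3.4) = arctan(0.64/3.4) = 10.66°
∠H(j0.64) = 90.00° − 10.66° = 79.34°

79.3°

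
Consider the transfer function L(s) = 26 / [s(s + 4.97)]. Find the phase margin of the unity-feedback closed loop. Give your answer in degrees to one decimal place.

50.8 deg

Gain crossover: |L(jω)| = 1 at ω ≈ 4.05 rad/s.
∠L(j4.05) = −90° − arctan(4.05/4.97) ≈ -129.20°
PM = 180° + (-129.20°) = 50.80°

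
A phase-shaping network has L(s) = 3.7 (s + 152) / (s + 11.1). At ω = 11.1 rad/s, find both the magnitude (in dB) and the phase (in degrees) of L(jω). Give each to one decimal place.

|L| = 31.1 dB, ∠L = -40.8 deg

|j11.1 + 152| = √(11.1² + 152²) = 152.4
|j11.1 + 11.1| = √(11.1² + 11.1²) = 15.7
|L(j11.1)| = 3.7 × 152.4 / 15.7 = 35.922
20 log₁₀(35.922) = 31.11 dB
∠(j11.1 + 152) = arctan(11.1/152) = 4.18°
∠(j11.1 + 11.1) = arctan(11.1/11.1) = 45.00°
∠L(j11.1) = 4.18° − 45.00° = -40.82°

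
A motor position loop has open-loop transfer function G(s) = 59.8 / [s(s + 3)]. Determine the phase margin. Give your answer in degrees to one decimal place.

21.9 deg

Gain crossover: |G(jω)| = 1 at ω ≈ 7.45 rad/sec.
∠G(j7.45) = −90° − arctan(7.45/3) ≈ -158.06°
PM = 180° + (-158.06°) = 21.94°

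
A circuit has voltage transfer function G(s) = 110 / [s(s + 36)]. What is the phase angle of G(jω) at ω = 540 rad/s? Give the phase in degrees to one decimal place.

∠(j540 + 36) = arctan(540/36) = 86.19°
∠(j540) = 90.00°
∠G(j540) = − (86.19° + 90.00°) = -176.19°

-176.2°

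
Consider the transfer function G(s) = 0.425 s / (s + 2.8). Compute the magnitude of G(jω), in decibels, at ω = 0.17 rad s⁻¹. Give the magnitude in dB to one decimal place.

|j0.17| = 0.17
|j0.17 + 2.8| = √(0.17² + 2.8²) = 2.805
|G(j0.17)| = 0.425 × 0.17 / 2.805 = 0.025756
20 log₁₀(0.025756) = -31.78 dB

-31.8 dB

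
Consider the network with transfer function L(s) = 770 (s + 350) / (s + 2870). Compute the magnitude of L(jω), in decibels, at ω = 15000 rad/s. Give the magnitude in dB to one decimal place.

57.6 dB

|j15000 + 350| = √(15000² + 350²) = 1.5e+04
|j15000 + 2870| = √(15000² + 2870²) = 1.527e+04
|L(j15000)| = 770 × 1.5e+04 / 1.527e+04 = 756.49
20 log₁₀(756.49) = 57.58 dB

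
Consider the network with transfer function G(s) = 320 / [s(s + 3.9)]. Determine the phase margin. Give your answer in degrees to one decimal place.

Gain crossover: |G(jω)| = 1 at ω ≈ 17.7 rad/s.
∠G(j17.7) = −90° − arctan(17.7/3.9) ≈ -167.56°
PM = 180° + (-167.56°) = 12.44°

12.4°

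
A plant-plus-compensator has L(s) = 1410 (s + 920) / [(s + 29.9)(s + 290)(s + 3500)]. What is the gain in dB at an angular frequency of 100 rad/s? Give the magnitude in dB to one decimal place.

-38.7 dB

|j100 + 920| = √(100² + 920²) = 925.4
|j100 + 29.9| = √(100² + 29.9²) = 104.4
|j100 + 290| = √(100² + 290²) = 306.8
|j100 + 3500| = √(100² + 3500²) = 3501
|L(j100)| = 1410 × 925.4 / (104.4 × 306.8 × 3501) = 0.011639
20 log₁₀(0.011639) = -38.68 dB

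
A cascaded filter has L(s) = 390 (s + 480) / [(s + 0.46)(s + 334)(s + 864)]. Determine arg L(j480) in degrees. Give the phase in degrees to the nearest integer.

∠(j480 + 480) = arctan(480/480) = 45.00°
∠(j480 + 0.46) = arctan(480/0.46) = 89.95°
∠(j480 + 334) = arctan(480/334) = 55.17°
∠(j480 + 864) = arctan(480/864) = 29.05°
∠L(j480) = 45.00° − (89.95° + 55.17° + 29.05°) = -129.17°

-129°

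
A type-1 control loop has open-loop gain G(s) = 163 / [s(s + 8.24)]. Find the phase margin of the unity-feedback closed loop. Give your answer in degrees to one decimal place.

35.6 deg

Gain crossover: |G(jω)| = 1 at ω ≈ 11.5 rad/s.
∠G(j11.5) = −90° − arctan(11.5/8.24) ≈ -144.41°
PM = 180° + (-144.41°) = 35.59°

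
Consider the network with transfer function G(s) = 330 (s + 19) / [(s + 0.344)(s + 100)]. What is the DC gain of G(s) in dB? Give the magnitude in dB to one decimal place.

45.2 dB

G(0) = 330 × 19 / (0.344 × 100) = 182.27
20 log₁₀(182.27) = 45.21 dB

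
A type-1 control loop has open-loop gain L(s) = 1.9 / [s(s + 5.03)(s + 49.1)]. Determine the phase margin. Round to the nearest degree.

Gain crossover: |L(jω)| = 1 at ω ≈ 0.00769 rad/s.
∠L(j0.00769) = −90° − arctan(0.00769/5.03) − arctan(0.00769/49.1) ≈ -90.10°
PM = 180° + (-90.10°) = 89.90°

90 deg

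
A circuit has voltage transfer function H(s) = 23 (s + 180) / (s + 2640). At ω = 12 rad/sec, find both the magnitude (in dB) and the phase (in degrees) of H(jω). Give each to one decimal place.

|j12 + 180| = √(12² + 180²) = 180.4
|j12 + 2640| = √(12² + 2640²) = 2640
|H(j12)| = 23 × 180.4 / 2640 = 1.5716
20 log₁₀(1.5716) = 3.93 dB
∠(j12 + 180) = arctan(12/180) = 3.81°
∠(j12 + 2640) = arctan(12/2640) = 0.26°
∠H(j12) = 3.81° − 0.26° = 3.55°

|H| = 3.9 dB, ∠H = 3.6°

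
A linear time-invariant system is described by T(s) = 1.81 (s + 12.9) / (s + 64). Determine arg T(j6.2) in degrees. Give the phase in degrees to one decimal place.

∠(j6.2 + 12.9) = arctan(6.2/12.9) = 25.67°
∠(j6.2 + 64) = arctan(6.2/64) = 5.53°
∠T(j6.2) = 25.67° − 5.53° = 20.14°

20.1 deg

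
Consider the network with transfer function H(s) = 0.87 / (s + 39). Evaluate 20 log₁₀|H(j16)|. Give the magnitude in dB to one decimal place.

|j16 + 39| = √(16² + 39²) = 42.15
|H(j16)| = 0.87 / 42.15 = 0.020638
20 log₁₀(0.020638) = -33.71 dB

-33.7 dB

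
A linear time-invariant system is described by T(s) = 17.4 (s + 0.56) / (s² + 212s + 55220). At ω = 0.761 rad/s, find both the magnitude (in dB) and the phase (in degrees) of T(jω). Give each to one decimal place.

|T| = -70.5 dB, ∠T = 53.5°

|j0.761 + 0.56| = √(0.761² + 0.56²) = 0.9448
|(j0.761)² + 212(j0.761) + 55220| = |55219 + j161.33| = 5.522e+04
|T(j0.761)| = 17.4 × 0.9448 / 5.522e+04 = 0.00029772
20 log₁₀(0.00029772) = -70.52 dB
∠(j0.761 + 0.56) = arctan(0.761/0.56) = 53.65°
∠[(j0.761)² + 212(j0.761) + 55220] = ∠[55219 + j161.33] = 0.17°
∠T(j0.761) = 53.65° − 0.17° = 53.48°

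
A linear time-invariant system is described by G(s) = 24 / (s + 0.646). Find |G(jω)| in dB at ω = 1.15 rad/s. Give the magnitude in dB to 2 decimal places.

25.20 dB

|j1.15 + 0.646| = √(1.15² + 0.646²) = 1.319
|G(j1.15)| = 24 / 1.319 = 18.195
20 log₁₀(18.195) = 25.199 dB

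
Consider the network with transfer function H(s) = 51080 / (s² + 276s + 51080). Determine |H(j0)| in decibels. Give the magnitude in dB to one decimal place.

H(0) = 51080 / 51080 = 1
20 log₁₀(1) = 0.00 dB

0.0 dB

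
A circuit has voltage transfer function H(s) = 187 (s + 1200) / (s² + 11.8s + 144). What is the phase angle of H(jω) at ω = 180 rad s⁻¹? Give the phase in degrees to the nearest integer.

-168°

∠(j180 + 1200) = arctan(180/1200) = 8.53°
∠[(j180)² + 11.8(j180) + 144] = ∠[-32256 + j2124] = 176.23°
∠H(j180) = 8.53° − 176.23° = -167.70°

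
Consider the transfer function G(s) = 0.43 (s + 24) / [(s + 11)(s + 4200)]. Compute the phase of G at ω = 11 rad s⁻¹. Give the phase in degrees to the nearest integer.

-21°

∠(j11 + 24) = arctan(11/24) = 24.62°
∠(j11 + 11) = arctan(11/11) = 45.00°
∠(j11 + 4200) = arctan(11/4200) = 0.15°
∠G(j11) = 24.62° − (45.00° + 0.15°) = -20.53°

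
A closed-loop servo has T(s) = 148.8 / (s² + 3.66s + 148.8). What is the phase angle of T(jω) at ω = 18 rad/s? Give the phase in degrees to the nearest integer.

-159°

∠[(j18)² + 3.66(j18) + 148.8] = ∠[-175.2 + j65.88] = 159.39°
∠T(j18) = −159.39° = -159.39°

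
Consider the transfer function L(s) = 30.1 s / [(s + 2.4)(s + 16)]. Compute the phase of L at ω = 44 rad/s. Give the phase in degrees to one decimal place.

-66.9°

∠(j44) = 90.00°
∠(j44 + 2.4) = arctan(44/2.4) = 86.88°
∠(j44 + 16) = arctan(44/16) = 70.02°
∠L(j44) = 90.00° − (86.88° + 70.02°) = -66.89°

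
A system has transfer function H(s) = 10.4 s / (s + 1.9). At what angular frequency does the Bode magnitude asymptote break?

1.9 rad/s

The single real pole at s = −1.9 gives a corner at ω = 1.9 rad/s.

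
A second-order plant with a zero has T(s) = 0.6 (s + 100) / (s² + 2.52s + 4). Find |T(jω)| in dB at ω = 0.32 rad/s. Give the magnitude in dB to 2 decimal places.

|j0.32 + 100| = √(0.32² + 100²) = 100
|(j0.32)² + 2.52(j0.32) + 4| = |3.8976 + j0.8064| = 3.98
|T(j0.32)| = 0.6 × 100 / 3.98 = 15.075
20 log₁₀(15.075) = 23.565 dB

23.57 dB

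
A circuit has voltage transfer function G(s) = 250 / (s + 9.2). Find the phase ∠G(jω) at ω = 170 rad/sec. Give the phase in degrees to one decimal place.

∠(j170 + 9.2) = arctan(170/9.2) = 86.90°
∠G(j170) = −86.90° = -86.90°

-86.9°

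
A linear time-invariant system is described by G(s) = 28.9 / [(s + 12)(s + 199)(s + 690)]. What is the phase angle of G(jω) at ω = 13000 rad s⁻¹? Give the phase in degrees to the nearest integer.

∠(j13000 + 12) = arctan(13000/12) = 89.95°
∠(j13000 + 199) = arctan(13000/199) = 89.12°
∠(j13000 + 690) = arctan(13000/690) = 86.96°
∠G(j13000) = − (89.95° + 89.12° + 86.96°) = -266.03°

-266°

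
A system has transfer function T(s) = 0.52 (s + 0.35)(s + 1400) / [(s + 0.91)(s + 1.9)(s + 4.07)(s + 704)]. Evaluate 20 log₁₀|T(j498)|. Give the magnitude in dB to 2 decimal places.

-108.84 dB

|j498 + 0.35| = √(498² + 0.35²) = 498
|j498 + 1400| = √(498² + 1400²) = 1486
|j498 + 0.91| = √(498² + 0.91²) = 498
|j498 + 1.9| = √(498² + 1.9²) = 498
|j498 + 4.07| = √(498² + 4.07²) = 498
|j498 + 704| = √(498² + 704²) = 862.3
|T(j498)| = 0.52 × 498 × 1486 / (498 × 498 × 498 × 862.3) = 3.6129e-06
20 log₁₀(3.6129e-06) = -108.843 dB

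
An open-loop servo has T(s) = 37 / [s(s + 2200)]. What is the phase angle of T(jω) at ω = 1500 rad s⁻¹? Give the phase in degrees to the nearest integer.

-124°

∠(j1500 + 2200) = arctan(1500/2200) = 34.29°
∠(j1500) = 90.00°
∠T(j1500) = − (34.29° + 90.00°) = -124.29°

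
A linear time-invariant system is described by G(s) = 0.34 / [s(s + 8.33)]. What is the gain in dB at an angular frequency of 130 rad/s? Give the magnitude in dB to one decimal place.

-93.9 dB

|j130 + 8.33| = √(130² + 8.33²) = 130.3
|j130| = 130
|G(j130)| = 0.34 / (130.3 × 130) = 2.0077e-05
20 log₁₀(2.0077e-05) = -93.95 dB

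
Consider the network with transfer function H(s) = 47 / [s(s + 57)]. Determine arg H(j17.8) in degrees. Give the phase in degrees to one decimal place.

-107.3°

∠(j17.8 + 57) = arctan(17.8/57) = 17.34°
∠(j17.8) = 90.00°
∠H(j17.8) = − (17.34° + 90.00°) = -107.34°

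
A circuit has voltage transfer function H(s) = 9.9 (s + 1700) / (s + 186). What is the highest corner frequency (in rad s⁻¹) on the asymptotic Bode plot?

Break frequencies occur at each pole and zero magnitude: 186 rad s⁻¹, 1700 rad s⁻¹.
The highest is 1700 rad s⁻¹.

1700 rad s⁻¹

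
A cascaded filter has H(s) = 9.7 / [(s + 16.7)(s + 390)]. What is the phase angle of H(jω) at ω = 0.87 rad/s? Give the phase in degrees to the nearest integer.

-3°

∠(j0.87 + 16.7) = arctan(0.87/16.7) = 2.98°
∠(j0.87 + 390) = arctan(0.87/390) = 0.13°
∠H(j0.87) = − (2.98° + 0.13°) = -3.11°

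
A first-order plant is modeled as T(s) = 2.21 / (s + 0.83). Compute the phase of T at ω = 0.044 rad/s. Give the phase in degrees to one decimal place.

-3.0°

∠(j0.044 + 0.83) = arctan(0.044/0.83) = 3.03°
∠T(j0.044) = −3.03° = -3.03°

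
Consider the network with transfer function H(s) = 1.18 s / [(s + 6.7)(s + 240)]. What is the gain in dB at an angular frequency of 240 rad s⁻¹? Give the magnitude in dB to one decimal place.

-49.2 dB

|j240| = 240
|j240 + 6.7| = √(240² + 6.7²) = 240.1
|j240 + 240| = √(240² + 240²) = 339.4
|H(j240)| = 1.18 × 240 / (240.1 × 339.4) = 0.0034753
20 log₁₀(0.0034753) = -49.18 dB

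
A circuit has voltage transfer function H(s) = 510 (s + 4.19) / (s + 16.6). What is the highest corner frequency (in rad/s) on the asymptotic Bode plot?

16.6 rad/s

Break frequencies occur at each pole and zero magnitude: 4.19 rad/s, 16.6 rad/s.
The highest is 16.6 rad/s.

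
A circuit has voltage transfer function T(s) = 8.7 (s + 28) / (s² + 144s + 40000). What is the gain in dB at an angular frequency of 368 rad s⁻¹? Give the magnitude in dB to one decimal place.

-30.6 dB

|j368 + 28| = √(368² + 28²) = 369.1
|(j368)² + 144(j368) + 40000| = |-95424 + j52992| = 1.092e+05
|T(j368)| = 8.7 × 369.1 / 1.092e+05 = 0.029417
20 log₁₀(0.029417) = -30.63 dB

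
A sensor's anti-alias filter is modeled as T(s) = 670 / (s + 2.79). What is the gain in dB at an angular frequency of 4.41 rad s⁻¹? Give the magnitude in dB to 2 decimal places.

42.17 dB

|j4.41 + 2.79| = √(4.41² + 2.79²) = 5.218
|T(j4.41)| = 670 / 5.218 = 128.39
20 log₁₀(128.39) = 42.171 dB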